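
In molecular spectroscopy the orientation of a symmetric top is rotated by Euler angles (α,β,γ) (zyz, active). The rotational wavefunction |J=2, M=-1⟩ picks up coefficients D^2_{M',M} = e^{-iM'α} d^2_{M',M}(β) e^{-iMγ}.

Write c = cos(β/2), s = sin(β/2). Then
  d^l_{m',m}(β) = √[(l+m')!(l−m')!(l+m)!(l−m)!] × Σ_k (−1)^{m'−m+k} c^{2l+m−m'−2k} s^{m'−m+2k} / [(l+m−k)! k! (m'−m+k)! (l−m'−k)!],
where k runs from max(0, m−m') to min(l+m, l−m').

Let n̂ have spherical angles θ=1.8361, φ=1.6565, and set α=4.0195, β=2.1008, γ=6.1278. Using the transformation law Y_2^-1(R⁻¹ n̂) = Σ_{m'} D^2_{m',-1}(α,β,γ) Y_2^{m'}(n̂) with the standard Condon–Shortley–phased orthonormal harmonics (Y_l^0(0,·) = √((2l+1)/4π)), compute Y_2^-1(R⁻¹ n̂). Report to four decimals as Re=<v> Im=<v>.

Need the full column D^2_{m',-1} for m'=−2..2 at α=4.0195, β=2.1008, γ=6.1278.
cos(β/2)=0.497224, sin(β/2)=0.867622
d^2_{-2,-1}: single k=1 term ⇒ +0.213313;  D = -0.006320+0.213219i
d^2_{-1,-1}: k∈[0..1] ⇒ +0.061124 -0.558325 = -0.497201;  D = +0.372971+0.328788i
d^2_{0,-1}: k∈[0..1] ⇒ -0.261254 +0.795462 = +0.534209;  D = +0.527772-0.082675i
d^2_{1,-1}: k∈[0..1] ⇒ +0.558325 -0.566660 = -0.008335;  D = +0.004268-0.007160i
d^2_{2,-1}: single k=0 term ⇒ -0.649492;  D = +0.216844+0.612224i
Y_2^{m'}(θ=1.8361,φ=1.6565) and Σ D·Y over m':
  (-0.0063+0.2132i)·(-0.3544+0.0614i)  (+0.3730+0.3288i)·(+0.0167+0.1948i)  (+0.5278-0.0827i)·(-0.2503+0.0000i)  (+0.0043-0.0072i)·(-0.0167+0.1948i)  (+0.2168+0.6122i)·(-0.3544-0.0614i)
Y_2^-1(R⁻¹ n̂) = -0.238732-0.206479i

Re=-0.2387 Im=-0.2065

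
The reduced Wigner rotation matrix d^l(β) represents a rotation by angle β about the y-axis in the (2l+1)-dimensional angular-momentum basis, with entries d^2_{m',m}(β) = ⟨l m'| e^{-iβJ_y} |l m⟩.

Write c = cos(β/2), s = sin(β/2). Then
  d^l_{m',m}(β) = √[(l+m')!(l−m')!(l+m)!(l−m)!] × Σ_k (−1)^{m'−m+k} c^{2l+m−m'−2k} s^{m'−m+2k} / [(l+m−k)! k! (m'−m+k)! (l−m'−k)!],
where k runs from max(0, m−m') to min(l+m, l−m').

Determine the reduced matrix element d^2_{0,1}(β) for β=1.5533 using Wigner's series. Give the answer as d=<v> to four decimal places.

d^2_{0,1}(β=1.5533) via Wigner's sum:
With c≡cos(β/2)=0.713266 and s≡sin(β/2)=0.700894, N=[2·2·6·1]^{1/2}=4.898979
Admissible k: 1..2 (factorial args all ≥0)
  k=1: (−1)^0·4.8990/(2)·0.7133^3·0.7009^1 = +0.622991
  k=2: (−1)^1·4.8990/(2)·0.7133^1·0.7009^3 = -0.601567
d^2_{0,1}(1.5533) = +0.622991 -0.601567 = +0.021424

d=0.0214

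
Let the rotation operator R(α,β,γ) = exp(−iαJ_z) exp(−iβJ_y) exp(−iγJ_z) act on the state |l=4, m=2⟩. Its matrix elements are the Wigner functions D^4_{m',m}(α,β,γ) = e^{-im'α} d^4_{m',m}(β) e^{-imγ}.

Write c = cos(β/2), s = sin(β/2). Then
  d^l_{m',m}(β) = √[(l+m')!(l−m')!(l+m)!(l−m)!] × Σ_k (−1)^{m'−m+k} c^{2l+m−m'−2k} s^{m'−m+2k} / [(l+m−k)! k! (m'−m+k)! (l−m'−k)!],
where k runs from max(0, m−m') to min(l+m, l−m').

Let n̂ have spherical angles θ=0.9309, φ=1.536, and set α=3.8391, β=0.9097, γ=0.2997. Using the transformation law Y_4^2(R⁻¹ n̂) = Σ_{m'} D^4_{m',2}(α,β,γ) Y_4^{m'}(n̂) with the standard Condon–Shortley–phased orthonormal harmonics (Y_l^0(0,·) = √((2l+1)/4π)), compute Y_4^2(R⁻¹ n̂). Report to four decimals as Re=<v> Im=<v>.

Need the full column D^4_{m',2} for m'=−4..4 at α=3.8391, β=0.9097, γ=0.2997.
cos(β/2)=0.898327, sin(β/2)=0.439328
d^4_{-4,2}: single k=6 term ⇒ +0.030703;  D = -0.017835+0.024991i
d^4_{-3,2}: k∈[5..6] ⇒ +0.133177 -0.010617 = +0.122560;  D = -0.009510-0.122191i
d^4_{-2,2}: k∈[4..6] ⇒ +0.363901 -0.069628 +0.001388 = +0.295661;  D = +0.206917+0.211189i
d^4_{-1,2}: k∈[3..5] ⇒ +0.701540 -0.251682 +0.012039 = +0.461897;  D = -0.459676-0.045243i
d^4_{0,2}: k∈[2..4] ⇒ +0.962287 -0.613736 +0.055045 = +0.403597;  D = +0.333239-0.227688i
d^4_{1,2}: k∈[1..3] ⇒ +0.879966 -1.052310 +0.167788 = -0.004557;  D = +0.001232-0.004387i
d^4_{2,2}: k∈[0..2] ⇒ +0.424107 -1.217208 +0.363901 = -0.429200;  D = +0.176428+0.391262i
d^4_{3,2}: k∈[0..1] ⇒ -0.776057 +0.556830 = -0.219226;  D = -0.197433-0.095291i
d^4_{4,2}: single k=0 term ⇒ +0.536738;  D = -0.520338+0.131666i
Y_4^{m'}(θ=0.9309,φ=1.536) and Σ D·Y over m':
  (-0.0178+0.0250i)·(+0.1815+0.0254i)  (-0.0095-0.1222i)·(-0.0402+0.3837i)  (+0.2069+0.2112i)·(-0.3212-0.0224i)  (-0.4597-0.0452i)·(-0.0040+0.1142i)  (+0.3332-0.2277i)·(-0.3435+0.0000i)  (+0.0012-0.0044i)·(+0.0040+0.1142i)  (+0.1764+0.3913i)·(-0.3212+0.0224i)  (-0.1974-0.0953i)·(+0.0402+0.3837i)  (-0.5203+0.1317i)·(+0.1815-0.0254i)
Y_4^2(R⁻¹ n̂) = -0.253178-0.205279i

Re=-0.2532 Im=-0.2053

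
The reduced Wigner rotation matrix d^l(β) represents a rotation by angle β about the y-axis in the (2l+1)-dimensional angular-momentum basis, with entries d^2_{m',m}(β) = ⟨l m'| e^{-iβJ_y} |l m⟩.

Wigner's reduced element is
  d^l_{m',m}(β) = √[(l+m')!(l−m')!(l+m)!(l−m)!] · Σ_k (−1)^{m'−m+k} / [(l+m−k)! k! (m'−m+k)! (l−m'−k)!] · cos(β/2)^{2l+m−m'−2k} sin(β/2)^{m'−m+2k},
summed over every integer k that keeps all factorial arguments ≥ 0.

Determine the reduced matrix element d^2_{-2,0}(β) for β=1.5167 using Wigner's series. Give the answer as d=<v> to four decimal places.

d=0.6106

d^2_{-2,0}(β=1.5167) via Wigner's sum:
c=cos(1.5167/2)=0.725972, s=sin(1.5167/2)=0.687725; N=√[1·24·2·2]=9.797959
k: max(0,(0)−(-2))=2 … min(2+(0),2−(-2))=2
  k=2: (−1)^0·9.7980/(4)·0.7260^2·0.6877^2 = +0.610582
d^2_{-2,0}(1.5167) = +0.610582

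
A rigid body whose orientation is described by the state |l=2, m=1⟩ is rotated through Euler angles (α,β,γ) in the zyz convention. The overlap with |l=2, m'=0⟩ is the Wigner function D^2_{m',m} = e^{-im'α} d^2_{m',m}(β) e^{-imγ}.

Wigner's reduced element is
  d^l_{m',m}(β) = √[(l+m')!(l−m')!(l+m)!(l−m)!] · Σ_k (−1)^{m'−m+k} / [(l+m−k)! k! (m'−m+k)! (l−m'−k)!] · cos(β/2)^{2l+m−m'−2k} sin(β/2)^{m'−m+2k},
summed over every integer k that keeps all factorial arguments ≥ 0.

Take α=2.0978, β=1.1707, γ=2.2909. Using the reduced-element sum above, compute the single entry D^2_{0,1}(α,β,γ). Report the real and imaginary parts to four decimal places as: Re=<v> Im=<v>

Split into d^2_{0,1}(β=1.1707) × two z-phases.
With c≡cos(β/2)=0.833519 and s≡sin(β/2)=0.552491, N=[2·2·6·1]^{1/2}=4.898979
k: max(0,(1)−(0))=1 … min(2+(1),2−(0))=2
  k=1: (−1)^0·4.8990/(2)·0.8335^3·0.5525^1 = +0.783695
  k=2: (−1)^1·4.8990/(2)·0.8335^1·0.5525^3 = -0.344324
d^2_{0,1}(1.1707) = +0.783695 -0.344324 = +0.439371
Phases: e^{-i·(0)·2.0978}=+1.000000+0.000000i, e^{-i·(1)·2.2909}=-0.659463-0.751737i ⇒ D=-0.289749-0.330292i

Re=-0.2897 Im=-0.3303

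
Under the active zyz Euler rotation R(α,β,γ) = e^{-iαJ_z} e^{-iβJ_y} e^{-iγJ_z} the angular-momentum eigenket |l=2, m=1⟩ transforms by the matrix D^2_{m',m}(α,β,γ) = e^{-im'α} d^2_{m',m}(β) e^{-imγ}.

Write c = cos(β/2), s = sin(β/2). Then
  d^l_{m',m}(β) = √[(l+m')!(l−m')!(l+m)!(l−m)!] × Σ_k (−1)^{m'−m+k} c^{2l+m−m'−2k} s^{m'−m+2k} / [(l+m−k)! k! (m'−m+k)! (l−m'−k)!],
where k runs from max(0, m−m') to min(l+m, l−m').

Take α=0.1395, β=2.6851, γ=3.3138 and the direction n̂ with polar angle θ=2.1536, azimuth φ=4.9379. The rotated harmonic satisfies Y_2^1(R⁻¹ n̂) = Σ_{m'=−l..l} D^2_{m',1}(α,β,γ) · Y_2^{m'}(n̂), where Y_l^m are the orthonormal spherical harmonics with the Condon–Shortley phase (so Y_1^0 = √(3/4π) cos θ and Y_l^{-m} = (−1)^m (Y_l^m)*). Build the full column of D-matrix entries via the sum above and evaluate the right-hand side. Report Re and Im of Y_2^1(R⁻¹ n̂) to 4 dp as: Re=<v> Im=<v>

Re=0.0134 Im=-0.3452

Need the full column D^2_{m',1} for m'=−2..2 at α=0.1395, β=2.6851, γ=3.3138.
cos(β/2)=0.226270, sin(β/2)=0.974065
d^2_{-2,1}: single k=3 term ⇒ +0.418234;  D = -0.415852-0.044580i
d^2_{-1,1}: k∈[2..3] ⇒ +0.145730 -0.900225 = -0.754495;  D = +0.754092-0.024673i
d^2_{0,1}: k∈[1..2] ⇒ +0.027640 -0.512230 = -0.484590;  D = +0.477423-0.083038i
d^2_{1,1}: k∈[0..1] ⇒ +0.002621 -0.145730 = -0.143109;  D = +0.136213-0.043889i
d^2_{2,1}: single k=0 term ⇒ -0.022568;  D = +0.020310-0.009841i
Y_2^{m'}(θ=2.1536,φ=4.9379) and Σ D·Y over m':
  (-0.4159-0.0446i)·(-0.2423+0.1174i)  (+0.7541-0.0247i)·(-0.0794-0.3460i)  (+0.4774-0.0830i)·(-0.0288+0.0000i)  (+0.1362-0.0439i)·(+0.0794-0.3460i)  (+0.0203-0.0098i)·(-0.2423-0.1174i)
Y_2^1(R⁻¹ n̂) = +0.013419-0.345191i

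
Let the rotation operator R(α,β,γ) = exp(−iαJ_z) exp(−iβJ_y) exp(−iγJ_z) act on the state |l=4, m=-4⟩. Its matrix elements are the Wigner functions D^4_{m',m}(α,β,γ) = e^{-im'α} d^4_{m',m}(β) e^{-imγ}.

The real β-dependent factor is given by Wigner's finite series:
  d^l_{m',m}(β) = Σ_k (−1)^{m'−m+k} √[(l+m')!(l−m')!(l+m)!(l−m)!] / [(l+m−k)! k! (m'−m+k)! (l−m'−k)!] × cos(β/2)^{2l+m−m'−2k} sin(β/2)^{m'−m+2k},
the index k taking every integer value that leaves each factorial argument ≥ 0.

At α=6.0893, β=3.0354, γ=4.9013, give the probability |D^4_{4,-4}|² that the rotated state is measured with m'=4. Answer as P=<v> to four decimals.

P=0.9777

Split into d^4_{4,-4}(β=3.0354) × two z-phases.
c=cos(3.0354/2)=0.053071, s=sin(3.0354/2)=0.998591; N=√[40320·1·1·40320]=40320.000000
k∈{0} keeps every argument non-negative
  k=0: (−1)^8·40320.0000/(40320)·0.0531^0·0.9986^8 = +0.988781
d^4_{4,-4}(3.0354) = +0.988781
|D^4_{4,-4}|² = |d^4_{4,-4}(β)|² = (+0.988781)² = 0.977688 (the z-rotation phases have unit modulus)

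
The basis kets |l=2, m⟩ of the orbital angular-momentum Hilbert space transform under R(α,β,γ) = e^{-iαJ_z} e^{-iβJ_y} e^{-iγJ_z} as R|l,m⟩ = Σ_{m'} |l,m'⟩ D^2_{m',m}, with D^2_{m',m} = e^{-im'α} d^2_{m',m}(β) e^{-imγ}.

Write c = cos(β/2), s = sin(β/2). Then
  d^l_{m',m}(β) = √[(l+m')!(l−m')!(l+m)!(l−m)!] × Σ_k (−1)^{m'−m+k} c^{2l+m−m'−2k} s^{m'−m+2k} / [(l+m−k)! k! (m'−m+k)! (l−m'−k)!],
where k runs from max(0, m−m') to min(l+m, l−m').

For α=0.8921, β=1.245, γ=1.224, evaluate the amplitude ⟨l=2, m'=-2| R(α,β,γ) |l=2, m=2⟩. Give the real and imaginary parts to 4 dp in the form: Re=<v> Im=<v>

D^2_{-2,2}(0.8921,1.245,1.224) = e^{-i·-2·0.8921}·d^2_{-2,2}(1.245)·e^{-i·2·1.224}. Compute d first:
Half-angle: c=0.812423, s=0.583068. N=√(1·24·24·1)=24.000000
Admissible k: 4..4 (factorial args all ≥0)
  k=4: (−1)^0·24.0000/(24)·0.8124^0·0.5831^4 = +0.115578
d^2_{-2,2}(1.245) = +0.115578
D = (-0.211788+0.977316i)·(+0.115578)·(-0.768954-0.639304i) = +0.091036-0.071210i

Re=0.0910 Im=-0.0712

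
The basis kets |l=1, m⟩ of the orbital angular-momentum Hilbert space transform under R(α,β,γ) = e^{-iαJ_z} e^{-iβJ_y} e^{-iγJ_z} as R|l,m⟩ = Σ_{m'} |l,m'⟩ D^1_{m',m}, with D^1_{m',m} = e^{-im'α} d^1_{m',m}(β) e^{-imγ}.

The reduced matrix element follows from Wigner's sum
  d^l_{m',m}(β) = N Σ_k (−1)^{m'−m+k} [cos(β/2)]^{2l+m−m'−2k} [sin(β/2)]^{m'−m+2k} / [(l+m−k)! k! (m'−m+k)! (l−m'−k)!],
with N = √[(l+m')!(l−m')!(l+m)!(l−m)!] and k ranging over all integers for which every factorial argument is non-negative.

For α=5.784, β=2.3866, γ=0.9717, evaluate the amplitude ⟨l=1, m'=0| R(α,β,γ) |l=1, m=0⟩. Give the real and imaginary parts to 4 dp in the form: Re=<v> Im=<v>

Re=-0.7283 Im=0.0000

First d^1_{0,0}(β=2.3866), then the phase factors e^{-i(0)α} and e^{-i(0)γ}:
c=cos(2.3866/2)=0.368594, s=sin(2.3866/2)=0.929590; N=√[1·1·1·1]=1.000000
Admissible k: 0..1 (factorial args all ≥0)
  k=0: (−1)^0·1.0000/(1)·0.3686^2·0.9296^0 = +0.135862
  k=1: (−1)^1·1.0000/(1)·0.3686^0·0.9296^2 = -0.864138
d^1_{0,0}(2.3866) = +0.135862 -0.864138 = -0.728277
Attach z-rotation phases: D = e^{-i(0)(5.784)}·(-0.728277)·e^{-i(0)(0.9717)} = -0.728277+0.000000i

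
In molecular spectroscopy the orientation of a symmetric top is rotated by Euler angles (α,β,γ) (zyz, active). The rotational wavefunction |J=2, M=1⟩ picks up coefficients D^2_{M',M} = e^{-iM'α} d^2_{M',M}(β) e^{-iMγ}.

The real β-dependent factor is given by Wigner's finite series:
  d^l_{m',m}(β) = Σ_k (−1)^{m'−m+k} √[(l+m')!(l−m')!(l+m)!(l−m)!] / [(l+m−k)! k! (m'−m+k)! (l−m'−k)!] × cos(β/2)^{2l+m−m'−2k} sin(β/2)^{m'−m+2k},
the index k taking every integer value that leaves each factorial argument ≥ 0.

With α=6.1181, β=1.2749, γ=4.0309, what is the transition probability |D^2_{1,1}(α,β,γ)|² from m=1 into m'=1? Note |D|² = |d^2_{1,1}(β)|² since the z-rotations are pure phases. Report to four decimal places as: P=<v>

First d^2_{1,1}(β=1.2749), then the phase factors e^{-i(1)α} and e^{-i(1)γ}:
With c≡cos(β/2)=0.803616 and s≡sin(β/2)=0.595148, N=[6·1·6·1]^{1/2}=6.000000
The bounds max(0,m−m')=0 and min(l+m,l−m')=1 give 2 terms
  k=0: (−1)^0·6.0000/(6)·0.8036^4·0.5951^0 = +0.417056
  k=1: (−1)^1·6.0000/(2)·0.8036^2·0.5951^2 = -0.686228
d^2_{1,1}(1.2749) = +0.417056 -0.686228 = -0.269172
|D^2_{1,1}|² = |d^2_{1,1}(β)|² = (-0.269172)² = 0.072454 (the z-rotation phases have unit modulus)

P=0.0725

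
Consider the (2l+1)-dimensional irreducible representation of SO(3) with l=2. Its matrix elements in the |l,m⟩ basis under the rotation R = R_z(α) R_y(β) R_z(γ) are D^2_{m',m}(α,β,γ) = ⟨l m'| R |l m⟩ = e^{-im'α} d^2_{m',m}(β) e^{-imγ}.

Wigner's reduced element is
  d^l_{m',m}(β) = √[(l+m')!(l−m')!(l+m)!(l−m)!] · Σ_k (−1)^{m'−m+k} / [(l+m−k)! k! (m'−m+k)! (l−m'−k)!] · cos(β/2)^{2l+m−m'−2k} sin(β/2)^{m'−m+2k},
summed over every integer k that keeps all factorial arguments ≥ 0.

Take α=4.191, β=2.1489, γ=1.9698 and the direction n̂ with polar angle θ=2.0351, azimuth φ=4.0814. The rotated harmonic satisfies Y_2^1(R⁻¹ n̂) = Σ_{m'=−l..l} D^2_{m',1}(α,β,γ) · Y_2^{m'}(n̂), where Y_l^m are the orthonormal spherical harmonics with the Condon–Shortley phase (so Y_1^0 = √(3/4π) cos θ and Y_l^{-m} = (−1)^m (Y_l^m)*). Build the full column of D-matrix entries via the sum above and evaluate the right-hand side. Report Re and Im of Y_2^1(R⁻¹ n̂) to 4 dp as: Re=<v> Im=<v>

Re=0.0360 Im=-0.1069

Need the full column D^2_{m',1} for m'=−2..2 at α=4.191, β=2.1489, γ=1.9698.
cos(β/2)=0.476216, sin(β/2)=0.879328
d^2_{-2,1}: single k=3 term ⇒ +0.647571;  D = +0.642189+0.083315i
d^2_{-1,1}: k∈[2..3] ⇒ +0.526055 -0.597867 = -0.071811;  D = +0.043482-0.057150i
d^2_{0,1}: k∈[1..2] ⇒ +0.232615 -0.793109 = -0.560493;  D = +0.217752+0.516466i
d^2_{1,1}: k∈[0..1] ⇒ +0.051430 -0.526055 = -0.474625;  D = -0.471075-0.057942i
d^2_{2,1}: single k=0 term ⇒ -0.189930;  D = +0.113999-0.151913i
Y_2^{m'}(θ=2.0351,φ=4.0814) and Σ D·Y over m':
  (+0.6422+0.0833i)·(-0.0939-0.2942i)  (+0.0435-0.0572i)·(+0.1825-0.2498i)  (+0.2178+0.5165i)·(-0.1257+0.0000i)  (-0.4711-0.0579i)·(-0.1825-0.2498i)  (+0.1140-0.1519i)·(-0.0939+0.2942i)
Y_2^1(R⁻¹ n̂) = +0.036020-0.106917i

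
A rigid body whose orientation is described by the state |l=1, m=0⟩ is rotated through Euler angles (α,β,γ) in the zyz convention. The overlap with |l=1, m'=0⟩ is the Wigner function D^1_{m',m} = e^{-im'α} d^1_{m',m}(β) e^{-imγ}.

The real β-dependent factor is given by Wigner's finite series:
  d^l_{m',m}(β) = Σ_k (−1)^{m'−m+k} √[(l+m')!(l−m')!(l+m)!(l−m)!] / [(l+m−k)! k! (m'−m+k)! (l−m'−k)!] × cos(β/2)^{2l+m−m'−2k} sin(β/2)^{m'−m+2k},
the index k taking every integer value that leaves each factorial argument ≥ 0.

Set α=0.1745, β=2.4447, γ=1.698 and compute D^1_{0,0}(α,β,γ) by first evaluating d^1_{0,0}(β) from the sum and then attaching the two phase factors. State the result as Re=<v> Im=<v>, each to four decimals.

Re=-0.7668 Im=0.0000

Split into d^1_{0,0}(β=2.4447) × two z-phases.
c=cos(2.4447/2)=0.341438, s=sin(2.4447/2)=0.939904; N=√[1·1·1·1]=1.000000
k∈{0,1} keeps every argument non-negative
  k=0: (−1)^0·1.0000/(1)·0.3414^2·0.9399^0 = +0.116580
  k=1: (−1)^1·1.0000/(1)·0.3414^0·0.9399^2 = -0.883420
d^1_{0,0}(2.4447) = +0.116580 -0.883420 = -0.766840
Attach z-rotation phases: D = e^{-i(0)(0.1745)}·(-0.766840)·e^{-i(0)(1.698)} = -0.766840+0.000000i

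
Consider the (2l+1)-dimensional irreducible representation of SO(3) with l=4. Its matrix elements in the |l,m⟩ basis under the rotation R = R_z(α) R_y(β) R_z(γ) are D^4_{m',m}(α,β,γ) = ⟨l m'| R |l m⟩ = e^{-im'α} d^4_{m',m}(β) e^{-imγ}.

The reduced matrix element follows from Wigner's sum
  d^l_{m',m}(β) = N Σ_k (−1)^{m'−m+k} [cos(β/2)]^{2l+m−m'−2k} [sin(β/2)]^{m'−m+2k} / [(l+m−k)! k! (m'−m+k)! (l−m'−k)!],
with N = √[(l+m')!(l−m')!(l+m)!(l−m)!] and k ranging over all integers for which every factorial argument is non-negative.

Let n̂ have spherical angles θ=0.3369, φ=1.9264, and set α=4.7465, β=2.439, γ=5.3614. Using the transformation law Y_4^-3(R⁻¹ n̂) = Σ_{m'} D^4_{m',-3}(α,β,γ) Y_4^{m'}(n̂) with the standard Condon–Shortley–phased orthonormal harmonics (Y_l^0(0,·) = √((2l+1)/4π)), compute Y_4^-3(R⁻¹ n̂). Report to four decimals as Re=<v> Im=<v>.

Need the full column D^4_{m',-3} for m'=−4..4 at α=4.7465, β=2.439, γ=5.3614.
cos(β/2)=0.344115, sin(β/2)=0.938927
d^4_{-4,-3}: single k=1 term ⇒ +0.001517;  D = -0.001322-0.000744i
d^4_{-3,-3}: k∈[0..1] ⇒ +0.000197 -0.010247 = -0.010050;  D = -0.004628+0.008921i
d^4_{-2,-3}: k∈[0..1] ⇒ -0.002007 +0.044833 = +0.042826;  D = +0.038665+0.018414i
d^4_{-1,-3}: k∈[0..1] ⇒ +0.011619 -0.144166 = -0.132547;  D = +0.052877-0.121543i
d^4_{0,-3}: k∈[0..1] ⇒ -0.047258 +0.351832 = +0.304574;  D = -0.283270-0.111907i
d^4_{1,-3}: k∈[0..1] ⇒ +0.144166 -0.643977 = -0.499811;  D = -0.167682+0.470844i
d^4_{2,-3}: k∈[0..1] ⇒ -0.333778 +0.828308 = +0.494531;  D = +0.471257+0.149926i
d^4_{3,-3}: k∈[0..1] ⇒ +0.567934 -0.604027 = -0.036093;  D = +0.009763-0.034747i
d^4_{4,-3}: single k=0 term ⇒ -0.626142;  D = +0.608227+0.148710i
Y_4^{m'}(θ=0.3369,φ=1.9264) and Σ D·Y over m':
  (-0.0013-0.0007i)·(+0.0008-0.0052i)  (-0.0046+0.0089i)·(+0.0374+0.0206i)  (+0.0387+0.0184i)·(-0.1450+0.1249i)  (+0.0529-0.1215i)·(-0.1662-0.4476i)  (-0.2833-0.1119i)·(+0.4281+0.0000i)  (-0.1677+0.4708i)·(+0.1662-0.4476i)  (+0.4713+0.1499i)·(-0.1450-0.1249i)  (+0.0098-0.0347i)·(-0.0374+0.0206i)  (+0.6082+0.1487i)·(+0.0008+0.0052i)
Y_4^-3(R⁻¹ n̂) = -0.059398+0.028553i

Re=-0.0594 Im=0.0286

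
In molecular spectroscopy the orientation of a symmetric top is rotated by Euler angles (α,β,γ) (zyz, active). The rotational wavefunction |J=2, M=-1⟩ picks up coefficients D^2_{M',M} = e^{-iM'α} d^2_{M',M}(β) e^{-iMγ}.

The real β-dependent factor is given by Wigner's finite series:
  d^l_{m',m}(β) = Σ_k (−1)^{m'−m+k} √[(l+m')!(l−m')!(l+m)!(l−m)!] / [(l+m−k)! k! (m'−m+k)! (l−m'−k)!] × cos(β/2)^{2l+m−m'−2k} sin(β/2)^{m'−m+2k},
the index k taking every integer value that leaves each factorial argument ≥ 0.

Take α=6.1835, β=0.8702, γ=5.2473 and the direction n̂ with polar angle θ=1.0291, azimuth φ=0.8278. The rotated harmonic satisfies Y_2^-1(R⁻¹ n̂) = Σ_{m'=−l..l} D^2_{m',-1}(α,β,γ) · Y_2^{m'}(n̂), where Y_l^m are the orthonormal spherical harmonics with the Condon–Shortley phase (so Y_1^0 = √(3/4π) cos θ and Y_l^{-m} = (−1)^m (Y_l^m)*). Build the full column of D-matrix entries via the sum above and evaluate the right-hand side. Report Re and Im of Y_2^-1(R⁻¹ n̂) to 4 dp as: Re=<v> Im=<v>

Need the full column D^2_{m',-1} for m'=−2..2 at α=6.1835, β=0.8702, γ=5.2473.
cos(β/2)=0.906828, sin(β/2)=0.421501
d^2_{-2,-1}: single k=1 term ⇒ +0.628642;  D = +0.206999-0.593584i
d^2_{-1,-1}: k∈[0..1] ⇒ +0.676238 -0.438297 = +0.237941;  D = +0.100320-0.215759i
d^2_{0,-1}: k∈[0..1] ⇒ -0.769926 +0.166340 = -0.603586;  D = -0.307687+0.519273i
d^2_{1,-1}: k∈[0..1] ⇒ +0.438297 -0.031564 = +0.406733;  D = +0.241132-0.327546i
d^2_{2,-1}: single k=0 term ⇒ -0.135816;  D = -0.091004+0.100818i
Y_2^{m'}(θ=1.0291,φ=0.8278) and Σ D·Y over m':
  (+0.2070-0.5936i)·(-0.0240-0.2826i)  (+0.1003-0.2158i)·(+0.2309-0.2513i)  (-0.3077+0.5193i)·(-0.0639+0.0000i)  (+0.2411-0.3275i)·(-0.2309-0.2513i)  (-0.0910+0.1008i)·(-0.0240+0.2826i)
Y_2^-1(R⁻¹ n̂) = -0.348421-0.165547i

Re=-0.3484 Im=-0.1655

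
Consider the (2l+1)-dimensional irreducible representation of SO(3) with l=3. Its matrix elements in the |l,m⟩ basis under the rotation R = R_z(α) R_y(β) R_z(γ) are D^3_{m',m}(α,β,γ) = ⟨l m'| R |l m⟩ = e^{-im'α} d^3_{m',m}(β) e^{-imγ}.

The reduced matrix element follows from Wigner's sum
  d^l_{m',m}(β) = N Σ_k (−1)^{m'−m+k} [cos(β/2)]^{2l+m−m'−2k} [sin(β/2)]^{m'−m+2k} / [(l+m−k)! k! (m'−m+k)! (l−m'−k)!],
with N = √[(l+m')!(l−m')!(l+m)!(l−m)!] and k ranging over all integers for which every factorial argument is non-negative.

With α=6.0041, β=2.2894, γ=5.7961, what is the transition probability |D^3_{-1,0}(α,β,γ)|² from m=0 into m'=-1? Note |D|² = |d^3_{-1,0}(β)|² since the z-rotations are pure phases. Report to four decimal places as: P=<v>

First d^3_{-1,0}(β=2.2894), then the phase factors e^{-i(-1)α} and e^{-i(0)γ}:
Half-angle: c=0.413319, s=0.910586. N=√(2·24·6·6)=41.569219
Admissible k: 1..3 (factorial args all ≥0)
  k=1: (−1)^0·41.5692/(12)·0.4133^5·0.9106^1 = +0.038049
  k=2: (−1)^1·41.5692/(4)·0.4133^3·0.9106^3 = -0.554029
  k=3: (−1)^2·41.5692/(12)·0.4133^1·0.9106^5 = +0.896358
d^3_{-1,0}(2.2894) = +0.038049 -0.554029 +0.896358 = +0.380378
|D^3_{-1,0}|² = |d^3_{-1,0}(β)|² = (+0.380378)² = 0.144688 (the z-rotation phases have unit modulus)

P=0.1447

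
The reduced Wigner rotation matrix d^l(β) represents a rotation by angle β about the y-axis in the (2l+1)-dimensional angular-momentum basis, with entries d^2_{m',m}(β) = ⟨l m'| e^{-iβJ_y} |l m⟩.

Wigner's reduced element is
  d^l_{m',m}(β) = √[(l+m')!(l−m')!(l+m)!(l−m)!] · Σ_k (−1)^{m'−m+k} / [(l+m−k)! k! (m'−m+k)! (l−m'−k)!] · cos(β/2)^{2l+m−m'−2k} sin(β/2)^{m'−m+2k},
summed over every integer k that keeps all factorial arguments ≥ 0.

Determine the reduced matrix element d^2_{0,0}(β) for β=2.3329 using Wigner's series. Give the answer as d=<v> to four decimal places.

d=0.2151

d^2_{0,0}(β=2.3329) via Wigner's sum:
c=cos(2.3329/2)=0.393418, s=sin(2.3329/2)=0.919360; N=√[2·2·2·2]=4.000000
Admissible k: 0..2 (factorial args all ≥0)
  k=0: (−1)^0·4.0000/(4)·0.3934^4·0.9194^0 = +0.023956
  k=1: (−1)^1·4.0000/(1)·0.3934^2·0.9194^2 = -0.523286
  k=2: (−1)^2·4.0000/(4)·0.3934^0·0.9194^4 = +0.714401
d^2_{0,0}(2.3329) = +0.023956 -0.523286 +0.714401 = +0.215071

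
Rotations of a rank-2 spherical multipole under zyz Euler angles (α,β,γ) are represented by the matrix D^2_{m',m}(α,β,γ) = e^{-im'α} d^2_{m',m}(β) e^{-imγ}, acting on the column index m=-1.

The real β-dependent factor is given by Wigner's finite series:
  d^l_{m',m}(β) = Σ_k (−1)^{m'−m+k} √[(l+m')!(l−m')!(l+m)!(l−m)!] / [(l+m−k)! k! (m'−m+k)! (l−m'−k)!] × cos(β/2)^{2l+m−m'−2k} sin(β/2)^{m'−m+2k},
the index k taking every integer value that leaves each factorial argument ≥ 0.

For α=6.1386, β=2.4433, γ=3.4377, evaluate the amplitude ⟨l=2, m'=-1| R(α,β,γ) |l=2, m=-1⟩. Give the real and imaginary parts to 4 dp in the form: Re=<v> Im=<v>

Re=0.2929 Im=0.0447

D^2_{-1,-1}(6.1386,2.4433,3.4377) = e^{-i·-1·6.1386}·d^2_{-1,-1}(2.4433)·e^{-i·-1·3.4377}. Compute d first:
Half-angle: c=0.342096, s=0.939665. N=√(1·6·1·6)=6.000000
The bounds max(0,m−m')=0 and min(l+m,l−m')=1 give 2 terms
  k=0: (−1)^0·6.0000/(6)·0.3421^4·0.9397^0 = +0.013696
  k=1: (−1)^1·6.0000/(2)·0.3421^2·0.9397^2 = -0.310001
d^2_{-1,-1}(2.4433) = +0.013696 -0.310001 = -0.296305
Phases: e^{-i·(-1)·6.1386}=+0.989566-0.144082i, e^{-i·(-1)·3.4377}=-0.956480-0.291799i ⇒ D=+0.292910+0.044725i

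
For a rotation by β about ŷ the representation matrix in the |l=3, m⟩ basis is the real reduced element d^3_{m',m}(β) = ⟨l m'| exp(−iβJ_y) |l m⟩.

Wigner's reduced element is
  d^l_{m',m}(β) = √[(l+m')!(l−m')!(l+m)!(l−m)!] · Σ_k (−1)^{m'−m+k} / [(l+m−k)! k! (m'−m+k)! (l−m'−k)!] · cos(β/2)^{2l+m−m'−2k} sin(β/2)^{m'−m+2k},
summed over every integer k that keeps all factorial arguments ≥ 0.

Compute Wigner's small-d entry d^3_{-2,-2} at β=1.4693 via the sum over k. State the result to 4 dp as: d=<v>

d^3_{-2,-2}(β=1.4693) via Wigner's sum:
With c≡cos(β/2)=0.742065 and s≡sin(β/2)=0.670327, N=[1·120·1·120]^{1/2}=120.000000
The bounds max(0,m−m')=0 and min(l+m,l−m')=1 give 2 terms
  k=0: (−1)^0·120.0000/(120)·0.7421^6·0.6703^0 = +0.166976
  k=1: (−1)^1·120.0000/(24)·0.7421^4·0.6703^2 = -0.681260
d^3_{-2,-2}(1.4693) = +0.166976 -0.681260 = -0.514284

d=-0.5143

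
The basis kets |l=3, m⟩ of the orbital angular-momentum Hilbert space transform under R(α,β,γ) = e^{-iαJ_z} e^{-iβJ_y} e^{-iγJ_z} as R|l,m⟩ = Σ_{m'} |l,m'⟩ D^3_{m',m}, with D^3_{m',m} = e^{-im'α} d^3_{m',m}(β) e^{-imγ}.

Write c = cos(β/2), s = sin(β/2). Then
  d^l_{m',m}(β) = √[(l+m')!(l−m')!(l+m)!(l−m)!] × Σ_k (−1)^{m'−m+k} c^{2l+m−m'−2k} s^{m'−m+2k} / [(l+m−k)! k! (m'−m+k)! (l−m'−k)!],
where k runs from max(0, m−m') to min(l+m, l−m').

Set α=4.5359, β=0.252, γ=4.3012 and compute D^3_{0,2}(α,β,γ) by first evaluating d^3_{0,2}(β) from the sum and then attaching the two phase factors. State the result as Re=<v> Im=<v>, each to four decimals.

D^3_{0,2}(4.5359,0.252,4.3012) = e^{-i·0·4.5359}·d^3_{0,2}(0.252)·e^{-i·2·4.3012}. Compute d first:
c=cos(0.252/2)=0.992072, s=sin(0.252/2)=0.125667; N=√[6·6·120·1]=65.726707
k: max(0,(2)−(0))=2 … min(3+(2),3−(0))=3
  k=2: (−1)^0·65.7267/(12)·0.9921^4·0.1257^2 = +0.083787
  k=3: (−1)^1·65.7267/(12)·0.9921^2·0.1257^4 = -0.001344
d^3_{0,2}(0.252) = +0.083787 -0.001344 = +0.082442
D = (+1.000000+0.000000i)·(+0.082442)·(-0.680481-0.732766i) = -0.056100-0.060411i

Re=-0.0561 Im=-0.0604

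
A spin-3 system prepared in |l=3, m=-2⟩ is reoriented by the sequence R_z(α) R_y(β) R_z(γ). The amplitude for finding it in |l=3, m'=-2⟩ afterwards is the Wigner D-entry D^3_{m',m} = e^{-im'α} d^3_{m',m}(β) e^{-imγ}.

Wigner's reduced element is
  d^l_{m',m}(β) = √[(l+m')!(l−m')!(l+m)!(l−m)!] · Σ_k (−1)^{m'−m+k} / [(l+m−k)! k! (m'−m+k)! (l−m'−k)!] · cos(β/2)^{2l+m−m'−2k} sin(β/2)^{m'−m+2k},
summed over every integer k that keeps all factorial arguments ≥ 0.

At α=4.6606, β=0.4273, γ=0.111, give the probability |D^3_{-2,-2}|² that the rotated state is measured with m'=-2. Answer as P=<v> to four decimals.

P=0.4437

Split into d^3_{-2,-2}(β=0.4273) × two z-phases.
With c≡cos(β/2)=0.977264 and s≡sin(β/2)=0.212028, N=[1·120·1·120]^{1/2}=120.000000
k∈{0,1} keeps every argument non-negative
  k=0: (−1)^0·120.0000/(120)·0.9773^6·0.2120^0 = +0.871104
  k=1: (−1)^1·120.0000/(24)·0.9773^4·0.2120^2 = -0.205024
d^3_{-2,-2}(0.4273) = +0.871104 -0.205024 = +0.666080
|D^3_{-2,-2}|² = |d^3_{-2,-2}(β)|² = (+0.666080)² = 0.443663 (the z-rotation phases have unit modulus)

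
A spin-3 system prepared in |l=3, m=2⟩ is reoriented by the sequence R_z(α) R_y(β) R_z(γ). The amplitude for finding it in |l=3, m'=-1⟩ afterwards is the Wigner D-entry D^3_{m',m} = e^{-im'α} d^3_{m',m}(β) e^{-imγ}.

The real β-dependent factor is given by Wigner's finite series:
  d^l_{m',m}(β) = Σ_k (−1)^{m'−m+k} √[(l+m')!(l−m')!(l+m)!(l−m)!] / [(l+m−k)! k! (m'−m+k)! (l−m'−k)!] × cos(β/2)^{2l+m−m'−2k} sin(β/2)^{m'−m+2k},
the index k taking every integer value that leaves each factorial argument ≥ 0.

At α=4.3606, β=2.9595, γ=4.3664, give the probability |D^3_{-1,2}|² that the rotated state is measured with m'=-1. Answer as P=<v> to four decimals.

First d^3_{-1,2}(β=2.9595), then the phase factors e^{-i(-1)α} and e^{-i(2)γ}:
c=cos(2.9595/2)=0.090921, s=sin(2.9595/2)=0.995858; N=√[2·24·120·1]=75.894664
Admissible k: 3..4 (factorial args all ≥0)
  k=3: (−1)^0·75.8947/(12)·0.0909^3·0.9959^3 = +0.004695
  k=4: (−1)^1·75.8947/(24)·0.0909^1·0.9959^5 = -0.281611
d^3_{-1,2}(2.9595) = +0.004695 -0.281611 = -0.276916
|D^3_{-1,2}|² = |d^3_{-1,2}(β)|² = (-0.276916)² = 0.076683 (the z-rotation phases have unit modulus)

P=0.0767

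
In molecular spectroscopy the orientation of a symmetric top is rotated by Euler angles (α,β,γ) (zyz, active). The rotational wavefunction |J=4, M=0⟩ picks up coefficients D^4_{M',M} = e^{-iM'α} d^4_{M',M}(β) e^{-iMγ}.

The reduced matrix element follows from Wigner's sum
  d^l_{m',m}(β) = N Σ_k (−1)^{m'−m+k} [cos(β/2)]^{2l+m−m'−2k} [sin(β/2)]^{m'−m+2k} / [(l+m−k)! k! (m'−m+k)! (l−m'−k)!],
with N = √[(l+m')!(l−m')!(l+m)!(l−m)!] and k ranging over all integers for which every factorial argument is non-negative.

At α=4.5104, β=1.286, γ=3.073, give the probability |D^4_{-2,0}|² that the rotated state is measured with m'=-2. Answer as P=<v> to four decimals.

First d^4_{-2,0}(β=1.286), then the phase factors e^{-i(-2)α} and e^{-i(0)γ}:
Half-angle: c=0.800301, s=0.599599. N=√(2·720·24·24)=910.735966
k∈{2,3,4} keeps every argument non-negative
  k=2: (−1)^0·910.7360/(96)·0.8003^6·0.5996^2 = +0.896111
  k=3: (−1)^1·910.7360/(36)·0.8003^4·0.5996^4 = -1.341363
  k=4: (−1)^2·910.7360/(96)·0.8003^2·0.5996^6 = +0.282353
d^4_{-2,0}(1.286) = +0.896111 -1.341363 +0.282353 = -0.162898
|D^4_{-2,0}|² = |d^4_{-2,0}(β)|² = (-0.162898)² = 0.026536 (the z-rotation phases have unit modulus)

P=0.0265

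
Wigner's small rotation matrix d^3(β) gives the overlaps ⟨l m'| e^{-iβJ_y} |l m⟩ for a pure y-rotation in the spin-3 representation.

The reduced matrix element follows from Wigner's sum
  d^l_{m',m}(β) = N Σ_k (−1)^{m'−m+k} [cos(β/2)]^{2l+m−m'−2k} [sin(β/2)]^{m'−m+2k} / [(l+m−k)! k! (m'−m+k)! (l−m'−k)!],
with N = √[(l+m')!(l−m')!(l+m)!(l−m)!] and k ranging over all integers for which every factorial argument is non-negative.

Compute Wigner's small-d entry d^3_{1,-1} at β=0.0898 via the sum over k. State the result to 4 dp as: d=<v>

d^3_{1,-1}(β=0.0898) via Wigner's sum:
With c≡cos(β/2)=0.998992 and s≡sin(β/2)=0.044885, N=[24·2·2·24]^{1/2}=48.000000
k: max(0,(-1)−(1))=0 … min(3+(-1),3−(1))=2
  k=0: (−1)^2·48.0000/(8)·0.9990^4·0.0449^2 = +0.012039
  k=1: (−1)^3·48.0000/(6)·0.9990^2·0.0449^4 = -0.000032
  k=2: (−1)^4·48.0000/(48)·0.9990^0·0.0449^6 = +0.000000
d^3_{1,-1}(0.0898) = +0.012039 -0.000032 +0.000000 = +0.012007

d=0.0120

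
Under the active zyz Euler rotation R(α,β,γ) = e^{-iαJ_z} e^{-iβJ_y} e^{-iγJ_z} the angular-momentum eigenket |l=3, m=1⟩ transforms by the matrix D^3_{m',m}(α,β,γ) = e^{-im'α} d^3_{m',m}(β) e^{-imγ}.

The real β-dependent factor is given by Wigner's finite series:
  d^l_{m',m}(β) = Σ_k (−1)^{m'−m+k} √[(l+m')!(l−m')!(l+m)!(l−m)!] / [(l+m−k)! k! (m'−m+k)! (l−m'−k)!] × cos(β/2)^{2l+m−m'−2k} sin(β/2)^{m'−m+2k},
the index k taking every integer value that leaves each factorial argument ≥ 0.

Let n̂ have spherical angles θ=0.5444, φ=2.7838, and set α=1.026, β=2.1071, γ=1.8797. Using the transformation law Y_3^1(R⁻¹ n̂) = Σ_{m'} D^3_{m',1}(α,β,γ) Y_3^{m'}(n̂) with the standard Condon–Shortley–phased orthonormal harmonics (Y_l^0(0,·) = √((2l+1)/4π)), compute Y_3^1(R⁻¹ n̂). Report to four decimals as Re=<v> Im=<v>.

Need the full column D^3_{m',1} for m'=−3..3 at α=1.026, β=2.1071, γ=1.8797.
cos(β/2)=0.494489, sin(β/2)=0.869184
d^3_{-3,1}: single k=4 term ⇒ +0.540512;  D = +0.196715+0.503445i
d^3_{-2,1}: k∈[3..4] ⇒ +0.502151 -0.775738 = -0.273587;  D = -0.269536-0.046906i
d^3_{-1,1}: k∈[2..4] ⇒ +0.271019 -1.116477 +0.431192 = -0.414266;  D = -0.272255+0.312239i
d^3_{0,1}: k∈[1..3] ⇒ +0.089019 -0.825118 +0.849779 = +0.113680;  D = -0.034560-0.108299i
d^3_{1,1}: k∈[0..2] ⇒ +0.014620 -0.361359 +0.837358 = +0.490618;  D = -0.477031-0.114663i
d^3_{2,1}: k∈[0..1] ⇒ -0.081263 +0.502151 = +0.420888;  D = -0.296208+0.299011i
d^3_{3,1}: single k=0 term ⇒ +0.174942;  D = +0.042486+0.169705i
Y_3^{m'}(θ=0.5444,φ=2.7838) and Σ D·Y over m':
  (+0.1967+0.5034i)·(-0.0277-0.0509i)  (-0.2695-0.0469i)·(+0.1770+0.1538i)  (-0.2723+0.3122i)·(-0.4169-0.1559i)  (-0.0346-0.1083i)·(+0.2103+0.0000i)  (-0.4770-0.1147i)·(+0.4169-0.1559i)  (-0.2962+0.2990i)·(+0.1770-0.1538i)  (+0.0425+0.1697i)·(+0.0277-0.0509i)
Y_3^1(R⁻¹ n̂) = -0.078722-0.056648i

Re=-0.0787 Im=-0.0566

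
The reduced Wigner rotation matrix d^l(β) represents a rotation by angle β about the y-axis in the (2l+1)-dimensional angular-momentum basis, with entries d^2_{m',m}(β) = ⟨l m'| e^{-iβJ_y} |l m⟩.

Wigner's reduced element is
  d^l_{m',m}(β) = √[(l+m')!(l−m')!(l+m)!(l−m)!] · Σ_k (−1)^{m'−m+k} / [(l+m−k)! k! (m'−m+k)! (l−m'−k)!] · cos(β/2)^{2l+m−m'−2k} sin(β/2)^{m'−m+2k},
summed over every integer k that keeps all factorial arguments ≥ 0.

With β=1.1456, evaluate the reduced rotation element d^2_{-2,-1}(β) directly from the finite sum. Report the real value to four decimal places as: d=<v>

d^2_{-2,-1}(β=1.1456) via Wigner's sum:
c=cos(1.1456/2)=0.840387, s=sin(1.1456/2)=0.541987; N=√[1·24·1·6]=12.000000
k: max(0,(-1)−(-2))=1 … min(2+(-1),2−(-2))=1
  k=1: (−1)^0·12.0000/(6)·0.8404^3·0.5420^1 = +0.643364
d^2_{-2,-1}(1.1456) = +0.643364

d=0.6434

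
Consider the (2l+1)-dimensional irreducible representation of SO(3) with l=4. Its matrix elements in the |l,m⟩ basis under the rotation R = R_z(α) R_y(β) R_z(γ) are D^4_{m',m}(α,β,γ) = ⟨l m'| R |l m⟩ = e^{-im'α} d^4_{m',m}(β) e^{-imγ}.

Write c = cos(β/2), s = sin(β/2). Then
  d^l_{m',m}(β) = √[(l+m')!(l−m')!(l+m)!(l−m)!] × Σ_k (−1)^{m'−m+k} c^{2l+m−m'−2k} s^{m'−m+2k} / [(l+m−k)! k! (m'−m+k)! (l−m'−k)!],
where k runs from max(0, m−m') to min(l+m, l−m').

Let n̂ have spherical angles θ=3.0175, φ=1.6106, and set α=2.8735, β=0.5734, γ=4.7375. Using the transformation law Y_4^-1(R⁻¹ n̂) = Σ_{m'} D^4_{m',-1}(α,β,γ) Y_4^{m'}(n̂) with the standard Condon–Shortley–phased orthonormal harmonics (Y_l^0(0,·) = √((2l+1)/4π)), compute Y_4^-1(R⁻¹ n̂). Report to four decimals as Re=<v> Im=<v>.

Re=-0.0829 Im=0.3553

Need the full column D^4_{m',-1} for m'=−4..4 at α=2.8735, β=0.5734, γ=4.7375.
cos(β/2)=0.959182, sin(β/2)=0.282788
d^4_{-4,-1}: single k=3 term ⇒ +0.137399;  D = -0.118996-0.068692i
d^4_{-3,-1}: k∈[2..3] ⇒ +0.494311 -0.071609 = +0.422702;  D = +0.297027+0.300752i
d^4_{-2,-1}: k∈[1..3] ⇒ +0.896202 -0.389491 +0.022570 = +0.529281;  D = -0.258879-0.461650i
d^4_{-1,-1}: k∈[0..3] ⇒ +0.716489 -0.934161 +0.162395 -0.004705 = -0.059982;  D = -0.014432-0.058220i
d^4_{0,-1}: k∈[0..3] ⇒ -0.944680 +0.492671 -0.042823 +0.000620 = -0.494212;  D = -0.012409+0.494056i
d^4_{1,-1}: k∈[0..3] ⇒ +0.622774 -0.162395 +0.007058 -0.000041 = +0.467396;  D = -0.135087+0.447448i
d^4_{2,-1}: k∈[0..2] ⇒ -0.259660 +0.033855 -0.000589 = -0.226394;  D = -0.120506+0.191658i
d^4_{3,-1}: k∈[0..1] ⇒ +0.071609 -0.003735 = +0.067875;  D = -0.050059+0.045838i
d^4_{4,-1}: single k=0 term ⇒ -0.011943;  D = -0.010630+0.005444i
Y_4^{m'}(θ=3.0175,φ=1.6106) and Σ D·Y over m':
  (-0.1190-0.0687i)·(+0.0001-0.0000i)  (+0.2970+0.3008i)·(-0.0003-0.0023i)  (-0.2589-0.4616i)·(-0.0301+0.0024i)  (-0.0144-0.0582i)·(+0.0090+0.2260i)  (-0.0124+0.4941i)·(+0.7823+0.0000i)  (-0.1351+0.4474i)·(-0.0090+0.2260i)  (-0.1205+0.1917i)·(-0.0301-0.0024i)  (-0.0501+0.0458i)·(+0.0003-0.0023i)  (-0.0106+0.0054i)·(+0.0001+0.0000i)
Y_4^-1(R⁻¹ n̂) = -0.082904+0.355311i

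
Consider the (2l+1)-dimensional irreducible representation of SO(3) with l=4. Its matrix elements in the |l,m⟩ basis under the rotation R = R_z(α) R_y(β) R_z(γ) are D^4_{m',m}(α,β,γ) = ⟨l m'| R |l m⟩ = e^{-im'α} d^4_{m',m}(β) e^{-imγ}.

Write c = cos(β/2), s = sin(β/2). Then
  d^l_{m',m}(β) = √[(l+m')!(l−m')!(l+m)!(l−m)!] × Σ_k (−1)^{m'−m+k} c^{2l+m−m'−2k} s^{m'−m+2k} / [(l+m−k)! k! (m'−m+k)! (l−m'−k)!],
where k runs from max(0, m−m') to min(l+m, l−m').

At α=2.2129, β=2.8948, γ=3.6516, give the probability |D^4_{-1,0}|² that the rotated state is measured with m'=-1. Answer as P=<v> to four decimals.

D^4_{-1,0}(2.2129,2.8948,3.6516) = e^{-i·-1·2.2129}·d^4_{-1,0}(2.8948)·e^{-i·0·3.6516}. Compute d first:
Half-angle: c=0.123083, s=0.992396. N=√(6·120·24·24)=643.987578
k∈{1,2,3,4} keeps every argument non-negative
  k=1: (−1)^0·643.9876/(144)·0.1231^7·0.9924^1 = +0.000002
  k=2: (−1)^1·643.9876/(24)·0.1231^5·0.9924^3 = -0.000741
  k=3: (−1)^2·643.9876/(24)·0.1231^3·0.9924^5 = +0.048160
  k=4: (−1)^3·643.9876/(144)·0.1231^1·0.9924^7 = -0.521808
d^4_{-1,0}(2.8948) = +0.000002 -0.000741 +0.048160 -0.521808 = -0.474386
|D^4_{-1,0}|² = |d^4_{-1,0}(β)|² = (-0.474386)² = 0.225042 (the z-rotation phases have unit modulus)

P=0.2250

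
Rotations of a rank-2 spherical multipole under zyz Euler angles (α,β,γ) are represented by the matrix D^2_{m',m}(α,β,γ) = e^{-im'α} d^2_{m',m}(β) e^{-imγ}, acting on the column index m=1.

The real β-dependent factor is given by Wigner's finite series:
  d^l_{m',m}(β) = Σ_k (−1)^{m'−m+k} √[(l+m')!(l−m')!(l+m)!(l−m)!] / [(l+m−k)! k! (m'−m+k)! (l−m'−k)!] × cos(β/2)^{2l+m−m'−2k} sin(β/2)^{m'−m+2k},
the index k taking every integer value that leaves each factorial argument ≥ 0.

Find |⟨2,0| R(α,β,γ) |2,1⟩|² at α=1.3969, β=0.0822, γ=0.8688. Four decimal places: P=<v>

Split into d^2_{0,1}(β=0.0822) × two z-phases.
With c≡cos(β/2)=0.999156 and s≡sin(β/2)=0.041088, N=[2·2·6·1]^{1/2}=4.898979
The bounds max(0,m−m')=1 and min(l+m,l−m')=2 give 2 terms
  k=1: (−1)^0·4.8990/(2)·0.9992^3·0.0411^1 = +0.100391
  k=2: (−1)^1·4.8990/(2)·0.9992^1·0.0411^3 = -0.000170
d^2_{0,1}(0.0822) = +0.100391 -0.000170 = +0.100221
|D^2_{0,1}|² = |d^2_{0,1}(β)|² = (+0.100221)² = 0.010044 (the z-rotation phases have unit modulus)

P=0.0100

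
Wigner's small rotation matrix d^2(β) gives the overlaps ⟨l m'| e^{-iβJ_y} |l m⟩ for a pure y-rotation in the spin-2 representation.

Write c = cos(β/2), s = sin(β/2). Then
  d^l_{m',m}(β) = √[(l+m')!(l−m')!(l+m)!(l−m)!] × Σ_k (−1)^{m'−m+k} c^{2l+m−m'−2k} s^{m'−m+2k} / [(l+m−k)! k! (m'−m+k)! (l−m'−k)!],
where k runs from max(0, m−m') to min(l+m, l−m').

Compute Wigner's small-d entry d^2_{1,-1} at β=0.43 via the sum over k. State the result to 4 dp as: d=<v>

d^2_{1,-1}(β=0.43) via Wigner's sum:
Half-angle: c=0.976976, s=0.213347. N=√(6·1·1·6)=6.000000
Admissible k: 0..1 (factorial args all ≥0)
  k=0: (−1)^2·6.0000/(2)·0.9770^2·0.2133^2 = +0.130336
  k=1: (−1)^3·6.0000/(6)·0.9770^0·0.2133^4 = -0.002072
d^2_{1,-1}(0.43) = +0.130336 -0.002072 = +0.128264

d=0.1283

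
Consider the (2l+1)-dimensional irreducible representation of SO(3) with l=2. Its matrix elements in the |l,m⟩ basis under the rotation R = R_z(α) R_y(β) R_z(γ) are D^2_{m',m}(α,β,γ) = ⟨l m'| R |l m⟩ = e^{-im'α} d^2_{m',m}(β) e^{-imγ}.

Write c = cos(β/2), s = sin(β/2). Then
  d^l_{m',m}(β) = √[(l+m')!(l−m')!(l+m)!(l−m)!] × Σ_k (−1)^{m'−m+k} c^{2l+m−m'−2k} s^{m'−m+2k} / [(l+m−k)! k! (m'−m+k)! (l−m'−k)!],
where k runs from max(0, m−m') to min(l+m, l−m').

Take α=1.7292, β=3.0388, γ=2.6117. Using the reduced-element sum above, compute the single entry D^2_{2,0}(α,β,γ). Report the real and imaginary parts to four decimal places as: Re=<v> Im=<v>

Re=-0.0061 Im=0.0020

Split into d^2_{2,0}(β=3.0388) × two z-phases.
With c≡cos(β/2)=0.051374 and s≡sin(β/2)=0.998679, N=[24·1·2·2]^{1/2}=9.797959
k: max(0,(0)−(2))=0 … min(2+(0),2−(2))=0
  k=0: (−1)^2·9.7980/(4)·0.0514^2·0.9987^2 = +0.006448
d^2_{2,0}(3.0388) = +0.006448
Phases: e^{-i·(2)·1.7292}=-0.950235+0.311534i, e^{-i·(0)·2.6117}=+1.000000+0.000000i ⇒ D=-0.006127+0.002009i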